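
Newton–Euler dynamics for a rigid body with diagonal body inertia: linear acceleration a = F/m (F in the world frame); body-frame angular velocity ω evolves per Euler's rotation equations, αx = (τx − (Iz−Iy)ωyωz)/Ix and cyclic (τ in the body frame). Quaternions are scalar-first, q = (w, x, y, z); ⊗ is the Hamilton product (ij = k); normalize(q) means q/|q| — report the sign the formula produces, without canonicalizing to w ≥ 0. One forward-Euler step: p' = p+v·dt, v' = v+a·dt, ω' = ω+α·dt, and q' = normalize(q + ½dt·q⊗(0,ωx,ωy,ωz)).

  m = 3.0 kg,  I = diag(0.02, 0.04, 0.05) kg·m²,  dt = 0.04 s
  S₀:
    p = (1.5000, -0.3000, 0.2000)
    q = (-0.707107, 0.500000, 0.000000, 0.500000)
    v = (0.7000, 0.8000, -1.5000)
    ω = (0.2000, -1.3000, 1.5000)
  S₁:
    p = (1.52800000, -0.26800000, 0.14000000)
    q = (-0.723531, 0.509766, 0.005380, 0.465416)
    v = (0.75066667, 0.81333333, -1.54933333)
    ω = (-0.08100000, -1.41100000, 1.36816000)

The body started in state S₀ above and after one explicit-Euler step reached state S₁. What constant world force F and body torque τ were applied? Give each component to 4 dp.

velocity change Δv = (0.05066667, 0.01333333, -0.04933333)
applied force F = (3.8000, 1.0000, -3.7000)
Δω = ω₁−ω₀ = (-0.28100000, -0.11100000, -0.13184000)
I·α + gyro = (-0.1600, -0.1200, -0.1700)

F = (3.8000, 1.0000, -3.7000)
τ = (-0.1600, -0.1200, -0.1700)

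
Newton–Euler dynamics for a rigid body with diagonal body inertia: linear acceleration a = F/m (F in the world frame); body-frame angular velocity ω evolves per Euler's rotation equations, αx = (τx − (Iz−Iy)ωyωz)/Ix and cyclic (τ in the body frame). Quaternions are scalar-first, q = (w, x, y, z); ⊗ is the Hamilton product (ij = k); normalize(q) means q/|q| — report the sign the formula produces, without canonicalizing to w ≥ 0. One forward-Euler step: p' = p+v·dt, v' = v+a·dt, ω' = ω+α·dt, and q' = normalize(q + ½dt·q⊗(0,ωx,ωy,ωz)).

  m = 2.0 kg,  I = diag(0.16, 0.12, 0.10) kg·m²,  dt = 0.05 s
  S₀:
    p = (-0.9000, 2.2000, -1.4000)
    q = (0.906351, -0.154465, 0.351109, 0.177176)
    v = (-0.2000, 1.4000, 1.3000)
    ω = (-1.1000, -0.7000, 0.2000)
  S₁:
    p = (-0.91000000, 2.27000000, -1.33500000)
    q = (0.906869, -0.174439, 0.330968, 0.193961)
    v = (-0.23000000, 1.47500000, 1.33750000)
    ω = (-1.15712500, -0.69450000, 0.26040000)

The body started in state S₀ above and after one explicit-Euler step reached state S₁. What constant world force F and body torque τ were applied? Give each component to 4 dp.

velocity change Δv = (-0.03000000, 0.07500000, 0.03750000)
F = m·Δv/dt = (-1.2000, 3.0000, 1.5000)
Δω = ω₁−ω₀ = (-0.05712500, 0.00550000, 0.06040000)
gyro term ω₀×Iω₀ = (0.0028, -0.0132, -0.0308)
I·α + gyro = (-0.1800, 0.0000, 0.0900)

F = (-1.2000, 3.0000, 1.5000)
τ = (-0.1800, 0.0000, 0.0900)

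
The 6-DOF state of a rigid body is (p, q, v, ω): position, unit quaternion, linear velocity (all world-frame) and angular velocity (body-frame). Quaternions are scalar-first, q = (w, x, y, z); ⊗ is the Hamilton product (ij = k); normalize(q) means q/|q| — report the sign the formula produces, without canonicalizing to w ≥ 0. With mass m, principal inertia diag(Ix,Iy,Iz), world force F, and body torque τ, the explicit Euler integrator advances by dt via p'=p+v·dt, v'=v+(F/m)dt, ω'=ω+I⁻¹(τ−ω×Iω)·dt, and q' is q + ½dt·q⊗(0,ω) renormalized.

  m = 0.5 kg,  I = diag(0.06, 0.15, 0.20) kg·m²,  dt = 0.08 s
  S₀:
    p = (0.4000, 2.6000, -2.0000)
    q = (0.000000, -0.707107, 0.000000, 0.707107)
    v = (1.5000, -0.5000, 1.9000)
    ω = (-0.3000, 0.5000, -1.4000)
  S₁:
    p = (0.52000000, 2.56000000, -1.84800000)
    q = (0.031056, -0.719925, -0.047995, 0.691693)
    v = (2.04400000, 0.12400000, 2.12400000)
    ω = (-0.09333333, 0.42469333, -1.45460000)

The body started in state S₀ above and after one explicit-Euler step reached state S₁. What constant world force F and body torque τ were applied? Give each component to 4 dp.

F = (3.4000, 3.9000, 1.4000)
τ = (0.1200, -0.2000, -0.1500)

velocity change Δv = (0.54400000, 0.62400000, 0.22400000)
F = m·Δv/dt = (3.4000, 3.9000, 1.4000)
rate change Δω = (0.20666667, -0.07530667, -0.05460000)
applied torque τ = (0.1200, -0.2000, -0.1500)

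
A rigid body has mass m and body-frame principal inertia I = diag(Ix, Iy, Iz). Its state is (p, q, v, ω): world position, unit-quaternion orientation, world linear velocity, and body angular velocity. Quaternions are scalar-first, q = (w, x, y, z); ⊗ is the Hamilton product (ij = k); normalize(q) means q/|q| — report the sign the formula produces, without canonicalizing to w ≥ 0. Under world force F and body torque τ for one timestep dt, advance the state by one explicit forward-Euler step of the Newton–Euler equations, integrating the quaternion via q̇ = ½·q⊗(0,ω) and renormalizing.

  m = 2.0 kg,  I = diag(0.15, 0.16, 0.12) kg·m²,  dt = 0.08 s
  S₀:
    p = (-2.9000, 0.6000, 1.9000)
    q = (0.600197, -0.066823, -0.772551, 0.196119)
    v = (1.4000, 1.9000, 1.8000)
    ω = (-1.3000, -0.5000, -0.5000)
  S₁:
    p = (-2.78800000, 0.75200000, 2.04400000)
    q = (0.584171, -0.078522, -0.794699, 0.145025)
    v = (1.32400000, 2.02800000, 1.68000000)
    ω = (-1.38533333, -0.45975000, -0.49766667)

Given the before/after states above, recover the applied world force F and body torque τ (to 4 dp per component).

Δv = v₁−v₀ = (-0.07600000, 0.12800000, -0.12000000)
applied force F = (-1.9000, 3.2000, -3.0000)
Δω = ω₁−ω₀ = (-0.08533333, 0.04025000, 0.00233333)
τ = I·(Δω/dt) + ω₀×(Iω₀) = (-0.1700, 0.1000, 0.0100)

F = (-1.9000, 3.2000, -3.0000)
τ = (-0.1700, 0.1000, 0.0100)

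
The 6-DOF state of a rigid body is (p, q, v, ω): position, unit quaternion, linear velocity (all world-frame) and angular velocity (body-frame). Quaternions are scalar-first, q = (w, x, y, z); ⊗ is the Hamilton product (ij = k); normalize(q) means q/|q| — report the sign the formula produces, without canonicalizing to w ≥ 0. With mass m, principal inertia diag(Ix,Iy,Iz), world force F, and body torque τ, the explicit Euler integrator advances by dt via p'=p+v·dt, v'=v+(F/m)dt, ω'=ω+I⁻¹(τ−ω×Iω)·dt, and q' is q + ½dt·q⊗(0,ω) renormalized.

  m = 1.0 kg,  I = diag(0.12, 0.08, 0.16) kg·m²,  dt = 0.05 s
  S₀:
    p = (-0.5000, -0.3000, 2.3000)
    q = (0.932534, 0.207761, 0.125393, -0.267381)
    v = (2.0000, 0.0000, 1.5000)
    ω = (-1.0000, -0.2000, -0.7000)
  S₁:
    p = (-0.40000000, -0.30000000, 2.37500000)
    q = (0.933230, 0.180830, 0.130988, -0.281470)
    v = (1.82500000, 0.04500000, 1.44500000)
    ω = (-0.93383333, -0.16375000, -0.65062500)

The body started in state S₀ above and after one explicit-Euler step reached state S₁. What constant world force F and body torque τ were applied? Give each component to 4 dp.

Δω = ω₁−ω₀ = (0.06616667, 0.03625000, 0.04937500)
ω₀×(Iω₀) = (0.0112, -0.0280, -0.0080)
τ = I·(Δω/dt) + ω₀×(Iω₀) = (0.1700, 0.0300, 0.1500)
v₁ − v₀ = (-0.17500000, 0.04500000, -0.05500000)
applied force F = (-3.5000, 0.9000, -1.1000)

F = (-3.5000, 0.9000, -1.1000)
τ = (0.1700, 0.0300, 0.1500)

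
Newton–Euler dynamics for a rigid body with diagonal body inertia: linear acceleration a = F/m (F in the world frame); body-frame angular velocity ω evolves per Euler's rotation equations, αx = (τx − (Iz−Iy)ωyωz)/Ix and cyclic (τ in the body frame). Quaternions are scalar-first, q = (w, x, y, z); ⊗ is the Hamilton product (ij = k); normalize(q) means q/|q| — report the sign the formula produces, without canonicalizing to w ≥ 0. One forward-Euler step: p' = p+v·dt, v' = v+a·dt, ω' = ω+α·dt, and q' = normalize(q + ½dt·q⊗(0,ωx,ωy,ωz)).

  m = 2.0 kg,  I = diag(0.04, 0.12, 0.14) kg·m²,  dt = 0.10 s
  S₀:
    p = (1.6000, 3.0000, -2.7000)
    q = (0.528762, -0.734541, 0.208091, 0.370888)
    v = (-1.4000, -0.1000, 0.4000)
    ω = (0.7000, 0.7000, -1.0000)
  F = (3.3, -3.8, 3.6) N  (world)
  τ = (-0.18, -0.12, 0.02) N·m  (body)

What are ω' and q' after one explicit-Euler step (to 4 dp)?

α = I⁻¹(τ − ω×Iω) = (-4.1500, -1.5833, -0.1371)
new body rate ω' = (0.2850, 0.5417, -1.0137)
2q̇ = q⊗(0,ω) = (0.7394030, -0.0975792, -0.1047860, -1.1886044)
q' = normalize(q + ½dt·q⊗(0,ω)) = (0.5643, -0.7376, 0.2024, 0.3107)

ω' = (0.2850, 0.5417, -1.0137)
q' = (0.5643, -0.7376, 0.2024, 0.3107)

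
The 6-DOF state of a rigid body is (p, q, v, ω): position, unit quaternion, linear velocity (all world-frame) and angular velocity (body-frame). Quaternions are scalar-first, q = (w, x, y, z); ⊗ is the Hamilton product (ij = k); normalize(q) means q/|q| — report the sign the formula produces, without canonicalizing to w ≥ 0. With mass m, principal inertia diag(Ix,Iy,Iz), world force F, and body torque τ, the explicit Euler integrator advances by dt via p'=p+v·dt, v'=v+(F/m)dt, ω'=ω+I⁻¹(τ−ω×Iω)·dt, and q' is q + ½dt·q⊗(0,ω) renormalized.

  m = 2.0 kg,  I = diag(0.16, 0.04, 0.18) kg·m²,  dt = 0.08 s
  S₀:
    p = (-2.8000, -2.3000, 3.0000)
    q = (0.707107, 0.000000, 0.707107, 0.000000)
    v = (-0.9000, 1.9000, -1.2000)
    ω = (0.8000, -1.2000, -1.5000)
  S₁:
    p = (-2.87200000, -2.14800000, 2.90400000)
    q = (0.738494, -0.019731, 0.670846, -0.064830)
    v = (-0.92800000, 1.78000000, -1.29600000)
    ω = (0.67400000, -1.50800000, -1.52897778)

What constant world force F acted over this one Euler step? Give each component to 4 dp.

F = (-0.7000, -3.0000, -2.4000)

velocity change Δv = (-0.02800000, -0.12000000, -0.09600000)
applied force F = (-0.7000, -3.0000, -2.4000)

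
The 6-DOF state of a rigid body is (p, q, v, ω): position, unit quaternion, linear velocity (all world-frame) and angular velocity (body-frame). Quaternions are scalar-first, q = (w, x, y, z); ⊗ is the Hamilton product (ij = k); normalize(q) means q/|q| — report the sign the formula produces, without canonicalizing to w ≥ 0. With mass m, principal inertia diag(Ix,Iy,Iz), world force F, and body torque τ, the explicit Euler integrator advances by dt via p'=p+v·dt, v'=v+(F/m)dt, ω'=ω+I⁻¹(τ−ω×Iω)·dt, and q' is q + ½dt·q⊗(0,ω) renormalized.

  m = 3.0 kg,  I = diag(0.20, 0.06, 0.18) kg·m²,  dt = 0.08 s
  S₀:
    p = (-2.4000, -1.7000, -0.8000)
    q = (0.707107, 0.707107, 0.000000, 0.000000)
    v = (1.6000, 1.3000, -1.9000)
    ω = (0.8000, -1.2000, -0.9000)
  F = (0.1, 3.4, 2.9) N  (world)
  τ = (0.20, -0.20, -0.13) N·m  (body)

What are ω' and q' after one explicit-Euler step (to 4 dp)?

ω' = (0.8282, -1.4475, -1.0175)
q' = (0.6829, 0.7281, -0.0085, -0.0593)

(τ − ω×Iω)/I = (0.3520, -3.0933, -1.4689)
ω' = ω + α·dt = (0.8282, -1.4475, -1.0175)
q⊗(0,ω) = (-0.5656856, 0.5656856, -0.2121321, -1.4849247)
updated quaternion q' = (0.6829, 0.7281, -0.0085, -0.0593)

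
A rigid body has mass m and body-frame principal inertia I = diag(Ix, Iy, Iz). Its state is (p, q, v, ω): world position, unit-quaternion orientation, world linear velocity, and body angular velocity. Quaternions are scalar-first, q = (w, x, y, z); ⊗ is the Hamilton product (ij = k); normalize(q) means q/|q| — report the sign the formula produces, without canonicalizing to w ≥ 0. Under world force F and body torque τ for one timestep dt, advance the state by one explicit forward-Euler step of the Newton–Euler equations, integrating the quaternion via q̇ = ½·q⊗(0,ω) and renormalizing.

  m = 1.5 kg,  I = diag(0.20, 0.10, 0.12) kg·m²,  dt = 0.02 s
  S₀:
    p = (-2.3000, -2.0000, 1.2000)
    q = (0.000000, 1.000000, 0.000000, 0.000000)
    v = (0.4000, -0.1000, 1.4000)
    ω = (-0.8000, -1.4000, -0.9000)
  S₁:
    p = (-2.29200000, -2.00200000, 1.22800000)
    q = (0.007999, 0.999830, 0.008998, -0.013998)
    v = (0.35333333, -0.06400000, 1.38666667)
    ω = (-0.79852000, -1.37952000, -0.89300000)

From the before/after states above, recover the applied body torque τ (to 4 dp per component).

τ = (0.0400, 0.1600, -0.0700)

Δω = ω₁−ω₀ = (0.00148000, 0.02048000, 0.00700000)
precession coupling = (0.0252, 0.0576, -0.1120)
I·α + gyro = (0.0400, 0.1600, -0.0700)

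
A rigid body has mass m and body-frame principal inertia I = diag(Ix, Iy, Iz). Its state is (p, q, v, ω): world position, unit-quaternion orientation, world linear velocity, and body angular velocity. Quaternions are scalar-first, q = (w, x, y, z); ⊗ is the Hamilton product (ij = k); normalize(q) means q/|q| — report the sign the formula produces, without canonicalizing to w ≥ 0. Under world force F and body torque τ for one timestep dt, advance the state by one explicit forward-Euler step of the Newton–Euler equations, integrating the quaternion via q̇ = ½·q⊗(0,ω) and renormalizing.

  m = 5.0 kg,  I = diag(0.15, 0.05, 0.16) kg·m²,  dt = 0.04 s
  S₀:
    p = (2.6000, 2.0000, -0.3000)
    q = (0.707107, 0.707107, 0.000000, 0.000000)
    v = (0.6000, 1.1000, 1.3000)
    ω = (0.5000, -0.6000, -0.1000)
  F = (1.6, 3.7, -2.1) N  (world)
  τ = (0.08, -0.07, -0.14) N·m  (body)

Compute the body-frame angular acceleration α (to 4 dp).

α = (0.4893, -1.4100, -1.0625)

gyro term ω×Iω = (0.0066, 0.0005, 0.0300)
(τ − ω×Iω)/I = (0.4893, -1.4100, -1.0625)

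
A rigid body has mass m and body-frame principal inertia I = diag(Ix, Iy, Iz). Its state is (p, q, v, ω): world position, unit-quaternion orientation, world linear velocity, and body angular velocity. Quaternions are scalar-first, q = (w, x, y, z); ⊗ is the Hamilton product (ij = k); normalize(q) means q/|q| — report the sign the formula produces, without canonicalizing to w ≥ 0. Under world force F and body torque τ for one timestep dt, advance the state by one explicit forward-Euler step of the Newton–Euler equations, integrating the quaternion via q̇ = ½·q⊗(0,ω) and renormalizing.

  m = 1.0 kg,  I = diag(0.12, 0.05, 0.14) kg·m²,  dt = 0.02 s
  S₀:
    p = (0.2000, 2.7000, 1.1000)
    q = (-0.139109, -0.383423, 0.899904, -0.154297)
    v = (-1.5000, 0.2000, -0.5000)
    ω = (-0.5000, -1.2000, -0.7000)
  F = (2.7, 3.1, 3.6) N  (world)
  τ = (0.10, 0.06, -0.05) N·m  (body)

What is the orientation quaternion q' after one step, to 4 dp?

q' = (-0.1313, -0.3908, 0.8996, -0.1442)

Hamilton product q⊗(0,ω) = (0.7801654, -0.7455347, -0.0243168, 1.0074359)
q' = normalize(q + ½dt·q⊗(0,ω)) = (-0.1313, -0.3908, 0.8996, -0.1442)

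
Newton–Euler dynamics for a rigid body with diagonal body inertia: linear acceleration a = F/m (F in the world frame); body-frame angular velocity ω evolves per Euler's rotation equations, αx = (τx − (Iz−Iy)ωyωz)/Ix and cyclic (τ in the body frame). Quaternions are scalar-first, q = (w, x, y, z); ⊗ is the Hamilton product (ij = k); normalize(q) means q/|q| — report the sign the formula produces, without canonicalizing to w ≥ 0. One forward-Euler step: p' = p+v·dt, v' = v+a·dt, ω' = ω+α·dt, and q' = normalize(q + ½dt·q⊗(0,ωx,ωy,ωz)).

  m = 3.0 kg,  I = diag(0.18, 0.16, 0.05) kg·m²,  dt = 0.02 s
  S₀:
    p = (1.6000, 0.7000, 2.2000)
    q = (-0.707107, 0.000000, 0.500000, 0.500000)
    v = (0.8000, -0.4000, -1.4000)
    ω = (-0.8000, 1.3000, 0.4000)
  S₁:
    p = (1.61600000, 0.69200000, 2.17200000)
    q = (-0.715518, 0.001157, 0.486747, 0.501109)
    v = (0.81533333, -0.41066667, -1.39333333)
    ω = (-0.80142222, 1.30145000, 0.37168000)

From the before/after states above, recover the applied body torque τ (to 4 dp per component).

ω₁ − ω₀ = (-0.00142222, 0.00145000, -0.02832000)
applied torque τ = (-0.0700, -0.0300, -0.0500)

τ = (-0.0700, -0.0300, -0.0500)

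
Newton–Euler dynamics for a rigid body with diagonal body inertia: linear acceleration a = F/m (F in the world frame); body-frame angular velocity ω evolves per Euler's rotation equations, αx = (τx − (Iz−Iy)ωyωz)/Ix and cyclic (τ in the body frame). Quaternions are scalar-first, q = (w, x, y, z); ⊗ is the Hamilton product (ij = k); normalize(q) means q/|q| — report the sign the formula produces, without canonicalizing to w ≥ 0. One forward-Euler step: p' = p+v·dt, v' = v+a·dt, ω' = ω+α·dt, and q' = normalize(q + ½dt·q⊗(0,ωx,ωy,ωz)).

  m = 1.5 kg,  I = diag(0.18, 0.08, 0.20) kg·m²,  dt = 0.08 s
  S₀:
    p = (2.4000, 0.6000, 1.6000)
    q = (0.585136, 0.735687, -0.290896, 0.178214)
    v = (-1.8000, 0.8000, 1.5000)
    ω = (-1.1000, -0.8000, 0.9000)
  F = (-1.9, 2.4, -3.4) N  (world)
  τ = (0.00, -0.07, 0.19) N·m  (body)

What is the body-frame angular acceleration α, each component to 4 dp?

ω×(Iω) gyroscopic = (-0.0864, 0.0198, -0.0880)
angular accel α = (0.4800, -1.1225, 1.3900)

α = (0.4800, -1.1225, 1.3900)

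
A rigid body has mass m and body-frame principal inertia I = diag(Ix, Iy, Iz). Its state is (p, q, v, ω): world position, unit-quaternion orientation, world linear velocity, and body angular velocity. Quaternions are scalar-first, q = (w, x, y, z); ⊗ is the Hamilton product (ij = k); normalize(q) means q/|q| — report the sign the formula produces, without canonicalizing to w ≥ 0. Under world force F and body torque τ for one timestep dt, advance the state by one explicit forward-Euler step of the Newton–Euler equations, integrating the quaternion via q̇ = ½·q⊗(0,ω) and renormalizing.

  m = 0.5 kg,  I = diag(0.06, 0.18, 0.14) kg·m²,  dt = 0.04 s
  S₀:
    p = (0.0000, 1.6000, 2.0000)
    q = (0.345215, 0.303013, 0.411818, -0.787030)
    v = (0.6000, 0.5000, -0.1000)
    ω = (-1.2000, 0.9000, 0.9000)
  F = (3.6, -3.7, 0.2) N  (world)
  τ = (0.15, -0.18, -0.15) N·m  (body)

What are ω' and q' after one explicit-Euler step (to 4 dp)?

(τ − ω×Iω)/I = (3.0400, -1.4800, -0.1457)
ω + α·dt = (-1.0784, 0.8408, 0.8942)
q⊗(0,ω) = (0.7013064, 0.6647052, 0.9824178, 1.0775868)
q' = normalize(q + ½dt·q⊗(0,ω)) = (0.3590, 0.3161, 0.4312, -0.7650)

ω' = (-1.0784, 0.8408, 0.8942)
q' = (0.3590, 0.3161, 0.4312, -0.7650)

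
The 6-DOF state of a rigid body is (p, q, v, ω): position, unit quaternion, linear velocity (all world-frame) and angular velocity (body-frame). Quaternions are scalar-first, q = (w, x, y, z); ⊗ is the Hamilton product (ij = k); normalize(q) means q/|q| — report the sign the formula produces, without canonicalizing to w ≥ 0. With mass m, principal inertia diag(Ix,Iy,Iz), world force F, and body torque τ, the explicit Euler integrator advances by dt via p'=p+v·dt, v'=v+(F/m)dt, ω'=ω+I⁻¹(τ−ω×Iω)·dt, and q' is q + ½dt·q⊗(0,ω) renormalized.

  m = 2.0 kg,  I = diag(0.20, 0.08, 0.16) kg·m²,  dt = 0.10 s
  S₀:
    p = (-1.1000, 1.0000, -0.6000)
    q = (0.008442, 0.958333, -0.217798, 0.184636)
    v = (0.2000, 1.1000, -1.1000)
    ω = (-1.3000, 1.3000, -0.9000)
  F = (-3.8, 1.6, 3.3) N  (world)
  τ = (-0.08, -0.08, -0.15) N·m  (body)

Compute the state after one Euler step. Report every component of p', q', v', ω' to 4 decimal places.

(τ − ω×Iω)/I = (0.0680, -1.5850, -2.2050)
ω + α·dt = (-1.2932, 1.1415, -1.1205)
2q̇ = q⊗(0,ω) = (1.6951427, -0.0549832, 0.6334475, 0.9550977)
updated quaternion q' = (0.0927, 0.9506, -0.1852, 0.2312)
linear accel F/m = (-1.9000, 0.8000, 1.6500)
new position p' = (-1.0800, 1.1100, -0.7100)
v' = v + a·dt = (0.0100, 1.1800, -0.9350)

p' = (-1.0800, 1.1100, -0.7100)
q' = (0.0927, 0.9506, -0.1852, 0.2312)
v' = (0.0100, 1.1800, -0.9350)
ω' = (-1.2932, 1.1415, -1.1205)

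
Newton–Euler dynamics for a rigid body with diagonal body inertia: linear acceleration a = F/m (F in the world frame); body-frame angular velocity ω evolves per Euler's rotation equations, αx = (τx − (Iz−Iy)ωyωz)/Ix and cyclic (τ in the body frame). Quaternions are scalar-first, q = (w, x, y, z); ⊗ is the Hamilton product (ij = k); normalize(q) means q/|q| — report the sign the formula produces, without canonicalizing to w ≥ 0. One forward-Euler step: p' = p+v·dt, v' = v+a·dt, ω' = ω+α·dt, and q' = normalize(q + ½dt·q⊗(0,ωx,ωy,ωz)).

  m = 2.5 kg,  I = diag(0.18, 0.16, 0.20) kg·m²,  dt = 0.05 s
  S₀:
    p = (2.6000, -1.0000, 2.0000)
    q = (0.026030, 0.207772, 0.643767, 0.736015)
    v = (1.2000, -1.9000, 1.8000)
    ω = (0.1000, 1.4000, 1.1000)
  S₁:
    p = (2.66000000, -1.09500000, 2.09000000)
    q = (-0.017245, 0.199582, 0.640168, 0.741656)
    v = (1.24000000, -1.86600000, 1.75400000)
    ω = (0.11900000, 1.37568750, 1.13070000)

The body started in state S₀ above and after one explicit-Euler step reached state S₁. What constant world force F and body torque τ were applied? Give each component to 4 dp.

F = (2.0000, 1.7000, -2.3000)
τ = (0.1300, -0.0800, 0.1200)

ω₁ − ω₀ = (0.01900000, -0.02431250, 0.03070000)
ω₀×(Iω₀) = (0.0616, -0.0022, -0.0028)
I·α + gyro = (0.1300, -0.0800, 0.1200)
Δv = v₁−v₀ = (0.04000000, 0.03400000, -0.04600000)
F = m·Δv/dt = (2.0000, 1.7000, -2.3000)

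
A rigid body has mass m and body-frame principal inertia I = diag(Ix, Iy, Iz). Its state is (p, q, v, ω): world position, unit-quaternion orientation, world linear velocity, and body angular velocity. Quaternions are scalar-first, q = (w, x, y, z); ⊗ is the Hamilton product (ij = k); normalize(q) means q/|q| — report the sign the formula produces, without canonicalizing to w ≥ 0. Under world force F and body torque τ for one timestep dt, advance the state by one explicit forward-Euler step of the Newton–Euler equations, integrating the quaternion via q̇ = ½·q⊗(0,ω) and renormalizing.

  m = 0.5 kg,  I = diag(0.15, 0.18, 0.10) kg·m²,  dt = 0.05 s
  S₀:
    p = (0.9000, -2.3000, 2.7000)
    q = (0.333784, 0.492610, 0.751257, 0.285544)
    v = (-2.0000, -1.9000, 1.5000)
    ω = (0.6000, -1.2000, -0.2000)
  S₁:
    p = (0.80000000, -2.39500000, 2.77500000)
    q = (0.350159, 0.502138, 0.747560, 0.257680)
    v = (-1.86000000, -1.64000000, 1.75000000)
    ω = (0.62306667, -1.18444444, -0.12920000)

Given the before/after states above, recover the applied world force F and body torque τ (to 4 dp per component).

F = (1.4000, 2.6000, 2.5000)
τ = (0.0500, 0.0500, 0.1200)

velocity change Δv = (0.14000000, 0.26000000, 0.25000000)
F = m·Δv/dt = (1.4000, 2.6000, 2.5000)
ω₁ − ω₀ = (0.02306667, 0.01555556, 0.07080000)
I·α + gyro = (0.0500, 0.0500, 0.1200)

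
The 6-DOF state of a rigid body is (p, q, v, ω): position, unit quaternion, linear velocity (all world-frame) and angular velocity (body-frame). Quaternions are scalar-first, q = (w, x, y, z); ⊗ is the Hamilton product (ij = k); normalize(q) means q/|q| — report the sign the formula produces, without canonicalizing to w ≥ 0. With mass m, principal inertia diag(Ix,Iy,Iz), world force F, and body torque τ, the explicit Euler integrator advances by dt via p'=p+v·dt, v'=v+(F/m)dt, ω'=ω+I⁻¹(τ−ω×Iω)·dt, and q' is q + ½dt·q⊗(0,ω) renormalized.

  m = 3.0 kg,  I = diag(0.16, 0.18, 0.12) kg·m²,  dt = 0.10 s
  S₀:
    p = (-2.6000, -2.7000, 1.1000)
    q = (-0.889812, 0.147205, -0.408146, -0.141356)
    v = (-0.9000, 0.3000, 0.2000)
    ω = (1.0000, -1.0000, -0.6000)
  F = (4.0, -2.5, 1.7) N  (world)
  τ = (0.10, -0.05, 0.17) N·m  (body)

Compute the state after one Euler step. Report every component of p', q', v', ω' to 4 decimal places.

α = I⁻¹(τ − ω×Iω) = (0.8500, -0.1444, 1.5833)
new body rate ω' = (1.0850, -1.0144, -0.4417)
Hamilton product q⊗(0,ω) = (-0.6401646, -0.7862804, 0.8367790, 0.7948282)
q + ½dt·q⊗(0,ω), renormalized = (-0.9191, 0.1076, -0.3652, -0.1013)
a = (1.3333, -0.8333, 0.5667)
p' = p + v·dt = (-2.6900, -2.6700, 1.1200)
v + (F/m)dt = (-0.7667, 0.2167, 0.2567)

p' = (-2.6900, -2.6700, 1.1200)
q' = (-0.9191, 0.1076, -0.3652, -0.1013)
v' = (-0.7667, 0.2167, 0.2567)
ω' = (1.0850, -1.0144, -0.4417)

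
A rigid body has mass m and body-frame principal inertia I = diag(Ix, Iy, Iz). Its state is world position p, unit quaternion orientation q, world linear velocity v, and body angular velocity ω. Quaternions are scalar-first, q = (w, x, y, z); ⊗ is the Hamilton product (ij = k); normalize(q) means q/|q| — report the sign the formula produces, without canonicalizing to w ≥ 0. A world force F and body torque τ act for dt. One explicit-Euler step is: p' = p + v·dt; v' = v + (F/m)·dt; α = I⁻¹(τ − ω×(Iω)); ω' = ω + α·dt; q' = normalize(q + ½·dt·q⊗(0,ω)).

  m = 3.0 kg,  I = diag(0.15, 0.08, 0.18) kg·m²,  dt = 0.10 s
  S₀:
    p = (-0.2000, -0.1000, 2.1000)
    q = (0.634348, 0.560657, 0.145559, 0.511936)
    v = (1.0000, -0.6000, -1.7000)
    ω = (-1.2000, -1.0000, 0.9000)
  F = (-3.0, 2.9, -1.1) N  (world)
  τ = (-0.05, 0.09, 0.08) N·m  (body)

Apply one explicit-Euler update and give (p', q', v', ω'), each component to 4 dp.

p' = (-0.1000, -0.1600, 1.9300)
q' = (0.6496, 0.5525, 0.0577, 0.5191)
v' = (0.9000, -0.5033, -1.7367)
ω' = (-1.1733, -0.9280, 0.9911)

a = F/m = (-1.0000, 0.9667, -0.3667)
p + v·dt = (-0.1000, -0.1600, 1.9300)
v' = v + a·dt = (0.9000, -0.5033, -1.7367)
angular accel α = (0.2667, 0.7200, 0.9111)
ω + α·dt = (-1.1733, -0.9280, 0.9911)
q⊗(0,ω) = (0.3576050, -0.1182785, -1.7532625, 0.1849270)
updated quaternion q' = (0.6496, 0.5525, 0.0577, 0.5191)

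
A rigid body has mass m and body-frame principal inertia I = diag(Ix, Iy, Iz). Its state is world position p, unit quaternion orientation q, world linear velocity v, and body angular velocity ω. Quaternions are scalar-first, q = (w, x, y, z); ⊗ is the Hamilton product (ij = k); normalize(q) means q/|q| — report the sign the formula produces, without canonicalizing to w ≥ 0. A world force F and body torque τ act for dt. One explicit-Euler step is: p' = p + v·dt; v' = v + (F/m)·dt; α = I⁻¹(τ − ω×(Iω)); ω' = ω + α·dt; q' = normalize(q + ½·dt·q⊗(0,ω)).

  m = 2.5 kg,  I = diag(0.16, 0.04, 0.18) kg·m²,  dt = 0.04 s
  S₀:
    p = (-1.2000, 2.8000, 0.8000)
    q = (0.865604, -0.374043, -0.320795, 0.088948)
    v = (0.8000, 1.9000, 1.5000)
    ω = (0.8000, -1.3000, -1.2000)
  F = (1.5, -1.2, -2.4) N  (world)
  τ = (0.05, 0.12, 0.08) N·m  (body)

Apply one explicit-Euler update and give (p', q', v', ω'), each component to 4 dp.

α = I⁻¹(τ − ω×Iω) = (-1.0525, 2.5200, -0.2489)
ω + α·dt = (0.7579, -1.1992, -1.2100)
2q̇ = q⊗(0,ω) = (-0.0110615, 1.1930696, -1.5029784, -0.2958329)
q + ½dt·q⊗(0,ω), renormalized = (0.8647, -0.3499, -0.3506, 0.0830)
new position p' = (-1.1680, 2.8760, 0.8600)
v + (F/m)dt = (0.8240, 1.8808, 1.4616)

p' = (-1.1680, 2.8760, 0.8600)
q' = (0.8647, -0.3499, -0.3506, 0.0830)
v' = (0.8240, 1.8808, 1.4616)
ω' = (0.7579, -1.1992, -1.2100)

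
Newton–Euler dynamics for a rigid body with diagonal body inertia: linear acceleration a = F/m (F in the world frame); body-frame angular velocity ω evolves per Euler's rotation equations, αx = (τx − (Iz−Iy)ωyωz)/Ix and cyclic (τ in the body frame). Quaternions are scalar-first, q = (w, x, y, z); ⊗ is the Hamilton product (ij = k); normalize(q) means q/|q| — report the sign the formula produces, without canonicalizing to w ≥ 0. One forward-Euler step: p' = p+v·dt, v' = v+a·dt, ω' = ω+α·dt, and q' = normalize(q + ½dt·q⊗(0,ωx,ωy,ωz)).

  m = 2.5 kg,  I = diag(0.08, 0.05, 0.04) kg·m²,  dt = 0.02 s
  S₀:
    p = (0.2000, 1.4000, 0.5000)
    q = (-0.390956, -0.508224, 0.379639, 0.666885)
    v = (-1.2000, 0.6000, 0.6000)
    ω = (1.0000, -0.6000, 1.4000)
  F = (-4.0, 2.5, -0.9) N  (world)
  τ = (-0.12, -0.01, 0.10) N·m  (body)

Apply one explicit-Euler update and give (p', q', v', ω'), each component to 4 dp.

p' = (0.1760, 1.4120, 0.5120)
q' = (-0.3929, -0.5027, 0.3957, 0.6606)
v' = (-1.2320, 0.6200, 0.5928)
ω' = (0.9679, -0.6264, 1.4410)

gyro term ω×Iω = (0.0084, 0.0560, 0.0180)
α = I⁻¹(τ − ω×Iω) = (-1.6050, -1.3200, 2.0500)
new body rate ω' = (0.9679, -0.6264, 1.4410)
Hamilton product q⊗(0,ω) = (-0.1976316, 0.5406696, 1.6129722, -0.6220430)
updated quaternion q' = (-0.3929, -0.5027, 0.3957, 0.6606)
linear accel F/m = (-1.6000, 1.0000, -0.3600)
p + v·dt = (0.1760, 1.4120, 0.5120)
v' = v + a·dt = (-1.2320, 0.6200, 0.5928)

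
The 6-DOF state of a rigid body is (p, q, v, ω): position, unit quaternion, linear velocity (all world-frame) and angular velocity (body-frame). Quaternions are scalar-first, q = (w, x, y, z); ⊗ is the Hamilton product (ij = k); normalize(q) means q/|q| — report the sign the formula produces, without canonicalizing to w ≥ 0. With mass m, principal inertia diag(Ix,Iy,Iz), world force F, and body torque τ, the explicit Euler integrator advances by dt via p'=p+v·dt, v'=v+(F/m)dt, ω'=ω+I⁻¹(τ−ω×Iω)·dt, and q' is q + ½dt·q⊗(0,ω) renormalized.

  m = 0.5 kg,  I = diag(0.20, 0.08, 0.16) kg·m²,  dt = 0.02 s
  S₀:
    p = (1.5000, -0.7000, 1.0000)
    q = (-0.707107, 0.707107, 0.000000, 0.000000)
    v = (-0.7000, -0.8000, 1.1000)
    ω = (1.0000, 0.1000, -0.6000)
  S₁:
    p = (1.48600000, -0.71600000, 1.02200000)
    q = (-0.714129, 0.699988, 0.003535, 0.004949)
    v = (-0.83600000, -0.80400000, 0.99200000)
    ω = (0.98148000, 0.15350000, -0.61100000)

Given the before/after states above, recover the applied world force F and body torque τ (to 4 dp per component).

F = (-3.4000, -0.1000, -2.7000)
τ = (-0.1900, 0.1900, -0.1000)

velocity change Δv = (-0.13600000, -0.00400000, -0.10800000)
m·(v₁−v₀)/dt = (-3.4000, -0.1000, -2.7000)
rate change Δω = (-0.01852000, 0.05350000, -0.01100000)
ω₀×(Iω₀) = (-0.0048, -0.0240, -0.0120)
τ = I·(Δω/dt) + ω₀×(Iω₀) = (-0.1900, 0.1900, -0.1000)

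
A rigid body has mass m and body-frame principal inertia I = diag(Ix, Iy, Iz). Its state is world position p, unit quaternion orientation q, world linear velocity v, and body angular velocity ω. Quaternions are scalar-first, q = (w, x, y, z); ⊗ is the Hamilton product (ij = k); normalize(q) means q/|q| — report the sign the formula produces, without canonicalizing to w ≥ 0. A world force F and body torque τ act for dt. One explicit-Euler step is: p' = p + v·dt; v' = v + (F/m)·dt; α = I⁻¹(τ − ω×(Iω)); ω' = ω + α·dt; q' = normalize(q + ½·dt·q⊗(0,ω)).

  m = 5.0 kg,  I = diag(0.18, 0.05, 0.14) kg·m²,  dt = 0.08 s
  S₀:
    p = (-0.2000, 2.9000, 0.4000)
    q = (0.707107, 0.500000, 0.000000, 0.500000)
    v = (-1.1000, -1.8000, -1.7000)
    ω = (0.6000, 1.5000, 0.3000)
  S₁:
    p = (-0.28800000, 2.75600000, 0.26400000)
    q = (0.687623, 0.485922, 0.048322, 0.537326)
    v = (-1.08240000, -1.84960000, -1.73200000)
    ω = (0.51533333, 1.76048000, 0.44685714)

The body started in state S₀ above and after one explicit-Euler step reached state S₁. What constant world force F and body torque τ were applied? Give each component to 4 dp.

rate change Δω = (-0.08466667, 0.26048000, 0.14685714)
I·α + gyro = (-0.1500, 0.1700, 0.1400)
v₁ − v₀ = (0.01760000, -0.04960000, -0.03200000)
applied force F = (1.1000, -3.1000, -2.0000)

F = (1.1000, -3.1000, -2.0000)
τ = (-0.1500, 0.1700, 0.1400)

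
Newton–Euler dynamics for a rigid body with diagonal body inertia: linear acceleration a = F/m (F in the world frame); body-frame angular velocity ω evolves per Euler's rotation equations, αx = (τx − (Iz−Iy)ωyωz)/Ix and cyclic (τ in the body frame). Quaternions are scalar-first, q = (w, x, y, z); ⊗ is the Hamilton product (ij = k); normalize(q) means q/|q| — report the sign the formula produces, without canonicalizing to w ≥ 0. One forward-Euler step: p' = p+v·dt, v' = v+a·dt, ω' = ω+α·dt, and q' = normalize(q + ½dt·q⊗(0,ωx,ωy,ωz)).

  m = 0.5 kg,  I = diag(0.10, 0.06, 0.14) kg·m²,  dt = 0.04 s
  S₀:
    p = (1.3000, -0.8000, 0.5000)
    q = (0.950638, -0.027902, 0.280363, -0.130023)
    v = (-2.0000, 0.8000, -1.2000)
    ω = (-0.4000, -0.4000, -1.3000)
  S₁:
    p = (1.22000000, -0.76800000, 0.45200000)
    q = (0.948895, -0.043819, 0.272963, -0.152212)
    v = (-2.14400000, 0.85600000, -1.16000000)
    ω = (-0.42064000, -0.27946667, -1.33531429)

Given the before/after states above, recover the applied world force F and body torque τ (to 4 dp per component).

F = (-1.8000, 0.7000, 0.5000)
τ = (-0.0100, 0.1600, -0.1300)

ω₁ − ω₀ = (-0.02064000, 0.12053333, -0.03531429)
precession coupling = (0.0416, -0.0208, -0.0064)
I·α + gyro = (-0.0100, 0.1600, -0.1300)
Δv = v₁−v₀ = (-0.14400000, 0.05600000, 0.04000000)
F = m·Δv/dt = (-1.8000, 0.7000, 0.5000)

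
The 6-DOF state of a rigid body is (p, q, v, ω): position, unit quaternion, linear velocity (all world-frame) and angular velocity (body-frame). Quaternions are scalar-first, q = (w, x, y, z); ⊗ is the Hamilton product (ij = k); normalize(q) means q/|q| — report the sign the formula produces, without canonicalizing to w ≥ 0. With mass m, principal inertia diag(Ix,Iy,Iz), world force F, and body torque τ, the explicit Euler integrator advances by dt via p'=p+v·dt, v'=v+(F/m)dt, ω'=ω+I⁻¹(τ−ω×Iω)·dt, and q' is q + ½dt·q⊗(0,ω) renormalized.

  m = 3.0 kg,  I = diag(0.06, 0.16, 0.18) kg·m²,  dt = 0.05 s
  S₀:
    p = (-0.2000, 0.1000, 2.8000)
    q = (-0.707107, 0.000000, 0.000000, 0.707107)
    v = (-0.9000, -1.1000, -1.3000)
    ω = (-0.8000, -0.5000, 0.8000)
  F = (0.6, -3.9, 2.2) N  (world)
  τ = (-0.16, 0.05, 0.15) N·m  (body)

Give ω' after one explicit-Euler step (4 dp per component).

ω' = (-0.9267, -0.5084, 0.8306)

precession coupling ω×(Iω) = (-0.0080, 0.0768, 0.0400)
angular accel α = (-2.5333, -0.1675, 0.6111)
ω + α·dt = (-0.9267, -0.5084, 0.8306)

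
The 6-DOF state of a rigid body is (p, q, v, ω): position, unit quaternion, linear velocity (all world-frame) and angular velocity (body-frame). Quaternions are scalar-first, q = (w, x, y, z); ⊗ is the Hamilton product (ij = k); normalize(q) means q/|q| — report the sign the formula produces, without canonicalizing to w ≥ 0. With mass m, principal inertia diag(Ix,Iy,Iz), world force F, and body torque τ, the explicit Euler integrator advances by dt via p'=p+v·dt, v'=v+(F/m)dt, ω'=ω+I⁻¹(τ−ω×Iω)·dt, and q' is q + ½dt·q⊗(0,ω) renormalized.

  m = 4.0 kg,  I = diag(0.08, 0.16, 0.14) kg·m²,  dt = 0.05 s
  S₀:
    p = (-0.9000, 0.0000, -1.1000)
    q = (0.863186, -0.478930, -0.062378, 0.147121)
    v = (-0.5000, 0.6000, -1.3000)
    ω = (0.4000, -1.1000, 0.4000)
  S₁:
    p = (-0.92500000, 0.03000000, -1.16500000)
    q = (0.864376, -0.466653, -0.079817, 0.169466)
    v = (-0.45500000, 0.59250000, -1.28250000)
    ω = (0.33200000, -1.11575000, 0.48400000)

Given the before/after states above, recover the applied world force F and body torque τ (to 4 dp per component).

F = (3.6000, -0.6000, 1.4000)
τ = (-0.1000, -0.0600, 0.2000)

ω₁ − ω₀ = (-0.06800000, -0.01575000, 0.08400000)
precession coupling = (0.0088, -0.0096, -0.0352)
applied torque τ = (-0.1000, -0.0600, 0.2000)
v₁ − v₀ = (0.04500000, -0.00750000, 0.01750000)
F = m·Δv/dt = (3.6000, -0.6000, 1.4000)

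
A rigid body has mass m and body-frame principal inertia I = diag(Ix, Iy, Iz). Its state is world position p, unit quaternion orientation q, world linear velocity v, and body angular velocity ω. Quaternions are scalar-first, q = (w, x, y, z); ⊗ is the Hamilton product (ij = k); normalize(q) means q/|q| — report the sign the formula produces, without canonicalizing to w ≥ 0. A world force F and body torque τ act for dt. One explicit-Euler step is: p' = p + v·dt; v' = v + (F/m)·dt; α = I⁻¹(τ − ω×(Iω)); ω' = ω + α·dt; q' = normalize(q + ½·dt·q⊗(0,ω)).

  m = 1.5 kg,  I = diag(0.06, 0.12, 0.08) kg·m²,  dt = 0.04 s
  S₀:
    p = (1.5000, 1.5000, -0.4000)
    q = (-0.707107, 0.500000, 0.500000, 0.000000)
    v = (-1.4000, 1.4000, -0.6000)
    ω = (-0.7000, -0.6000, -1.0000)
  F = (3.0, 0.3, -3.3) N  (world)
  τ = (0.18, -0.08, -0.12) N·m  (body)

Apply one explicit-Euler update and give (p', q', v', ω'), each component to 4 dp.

p' = (1.4440, 1.5560, -0.4240)
q' = (-0.6939, 0.4997, 0.5183, 0.0151)
v' = (-1.3200, 1.4080, -0.6880)
ω' = (-0.5640, -0.6220, -1.0726)

a = F/m = (2.0000, 0.2000, -2.2000)
p' = p + v·dt = (1.4440, 1.5560, -0.4240)
v' = v + a·dt = (-1.3200, 1.4080, -0.6880)
gyro term ω×Iω = (-0.0240, -0.0140, 0.0252)
α = I⁻¹(τ − ω×Iω) = (3.4000, -0.5500, -1.8150)
new body rate ω' = (-0.5640, -0.6220, -1.0726)
2q̇ = q⊗(0,ω) = (0.6500000, -0.0050251, 0.9242642, 0.7571070)
updated quaternion q' = (-0.6939, 0.4997, 0.5183, 0.0151)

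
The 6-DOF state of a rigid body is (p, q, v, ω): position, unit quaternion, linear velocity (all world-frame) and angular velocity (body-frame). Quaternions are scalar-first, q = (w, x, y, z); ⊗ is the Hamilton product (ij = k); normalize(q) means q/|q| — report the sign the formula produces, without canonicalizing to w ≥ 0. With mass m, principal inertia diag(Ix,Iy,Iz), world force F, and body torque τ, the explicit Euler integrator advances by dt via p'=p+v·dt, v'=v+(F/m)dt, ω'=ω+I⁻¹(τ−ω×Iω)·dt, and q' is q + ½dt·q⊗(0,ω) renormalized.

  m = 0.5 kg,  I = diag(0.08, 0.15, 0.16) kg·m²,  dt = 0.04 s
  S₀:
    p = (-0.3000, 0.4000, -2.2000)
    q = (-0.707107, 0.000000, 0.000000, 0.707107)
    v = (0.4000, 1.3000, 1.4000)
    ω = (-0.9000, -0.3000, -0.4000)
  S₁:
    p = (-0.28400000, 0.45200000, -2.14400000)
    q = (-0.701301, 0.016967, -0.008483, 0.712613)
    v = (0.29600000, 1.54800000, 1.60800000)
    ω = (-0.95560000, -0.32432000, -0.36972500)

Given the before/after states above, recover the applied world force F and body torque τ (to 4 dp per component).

rate change Δω = (-0.05560000, -0.02432000, 0.03027500)
gyro term ω₀×Iω₀ = (0.0012, -0.0288, 0.0189)
τ = I·(Δω/dt) + ω₀×(Iω₀) = (-0.1100, -0.1200, 0.1400)
Δv = v₁−v₀ = (-0.10400000, 0.24800000, 0.20800000)
m·(v₁−v₀)/dt = (-1.3000, 3.1000, 2.6000)

F = (-1.3000, 3.1000, 2.6000)
τ = (-0.1100, -0.1200, 0.1400)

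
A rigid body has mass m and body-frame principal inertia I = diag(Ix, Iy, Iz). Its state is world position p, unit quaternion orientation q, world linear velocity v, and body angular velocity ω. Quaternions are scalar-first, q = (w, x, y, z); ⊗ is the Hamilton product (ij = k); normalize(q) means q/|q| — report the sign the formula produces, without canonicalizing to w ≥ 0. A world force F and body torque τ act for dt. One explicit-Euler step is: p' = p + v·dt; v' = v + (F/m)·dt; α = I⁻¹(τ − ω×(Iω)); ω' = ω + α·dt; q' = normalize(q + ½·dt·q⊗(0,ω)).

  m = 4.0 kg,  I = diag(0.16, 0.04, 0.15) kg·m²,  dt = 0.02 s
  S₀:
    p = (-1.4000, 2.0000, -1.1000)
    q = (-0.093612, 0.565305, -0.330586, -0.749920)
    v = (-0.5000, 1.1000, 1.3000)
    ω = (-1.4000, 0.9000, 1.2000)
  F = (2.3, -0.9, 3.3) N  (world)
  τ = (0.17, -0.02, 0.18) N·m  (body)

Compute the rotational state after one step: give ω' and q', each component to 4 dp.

angular accel α = (0.3200, -0.0800, 0.1920)
new body rate ω' = (-1.3936, 0.8984, 1.2038)
2q̇ = q⊗(0,ω) = (1.9888584, 0.4092816, 0.2872712, -0.0663803)
q' = normalize(q + ½dt·q⊗(0,ω)) = (-0.0737, 0.5693, -0.3276, -0.7504)

ω' = (-1.3936, 0.8984, 1.2038)
q' = (-0.0737, 0.5693, -0.3276, -0.7504)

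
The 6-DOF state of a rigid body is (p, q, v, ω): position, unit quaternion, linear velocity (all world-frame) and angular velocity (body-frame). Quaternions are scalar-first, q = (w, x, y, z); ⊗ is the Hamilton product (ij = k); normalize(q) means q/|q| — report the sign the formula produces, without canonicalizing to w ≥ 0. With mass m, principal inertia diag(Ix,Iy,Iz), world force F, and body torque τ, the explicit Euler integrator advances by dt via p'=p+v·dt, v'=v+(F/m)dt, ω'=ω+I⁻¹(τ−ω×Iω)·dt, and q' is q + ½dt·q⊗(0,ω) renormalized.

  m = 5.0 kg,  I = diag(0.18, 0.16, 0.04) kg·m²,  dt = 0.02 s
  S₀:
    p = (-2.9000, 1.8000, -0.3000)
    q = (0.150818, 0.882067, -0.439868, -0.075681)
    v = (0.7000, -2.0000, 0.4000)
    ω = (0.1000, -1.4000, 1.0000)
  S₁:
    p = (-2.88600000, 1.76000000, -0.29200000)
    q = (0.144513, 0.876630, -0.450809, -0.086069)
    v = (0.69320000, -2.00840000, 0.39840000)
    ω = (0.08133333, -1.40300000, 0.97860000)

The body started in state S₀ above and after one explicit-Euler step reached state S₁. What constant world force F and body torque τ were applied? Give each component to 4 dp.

rate change Δω = (-0.01866667, -0.00300000, -0.02140000)
applied torque τ = (0.0000, -0.0100, -0.0400)
velocity change Δv = (-0.00680000, -0.00840000, -0.00160000)
applied force F = (-1.7000, -2.1000, -0.4000)

F = (-1.7000, -2.1000, -0.4000)
τ = (0.0000, -0.0100, -0.0400)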